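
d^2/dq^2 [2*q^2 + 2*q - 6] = 4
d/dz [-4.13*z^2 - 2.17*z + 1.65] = -8.26*z - 2.17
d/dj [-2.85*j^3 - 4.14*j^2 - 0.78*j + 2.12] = -8.55*j^2 - 8.28*j - 0.78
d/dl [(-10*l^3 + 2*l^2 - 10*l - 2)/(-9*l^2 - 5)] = 2*(45*l^4 + 30*l^2 - 28*l + 25)/(81*l^4 + 90*l^2 + 25)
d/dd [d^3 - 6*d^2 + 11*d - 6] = 3*d^2 - 12*d + 11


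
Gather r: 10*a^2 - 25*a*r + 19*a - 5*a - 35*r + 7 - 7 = 10*a^2 + 14*a + r*(-25*a - 35)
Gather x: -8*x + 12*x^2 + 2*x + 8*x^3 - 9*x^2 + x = 8*x^3 + 3*x^2 - 5*x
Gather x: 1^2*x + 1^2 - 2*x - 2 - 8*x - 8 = -9*x - 9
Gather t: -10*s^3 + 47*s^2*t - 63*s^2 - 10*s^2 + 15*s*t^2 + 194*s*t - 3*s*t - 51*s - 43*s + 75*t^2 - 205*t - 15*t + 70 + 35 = -10*s^3 - 73*s^2 - 94*s + t^2*(15*s + 75) + t*(47*s^2 + 191*s - 220) + 105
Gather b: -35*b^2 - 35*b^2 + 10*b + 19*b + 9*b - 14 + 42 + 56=-70*b^2 + 38*b + 84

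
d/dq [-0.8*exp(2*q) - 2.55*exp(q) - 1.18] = (-1.6*exp(q) - 2.55)*exp(q)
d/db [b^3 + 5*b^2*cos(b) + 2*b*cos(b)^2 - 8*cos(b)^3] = -5*b^2*sin(b) + 3*b^2 - 2*b*sin(2*b) + 10*b*cos(b) + 24*sin(b)*cos(b)^2 + 2*cos(b)^2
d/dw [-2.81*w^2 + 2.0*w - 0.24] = 2.0 - 5.62*w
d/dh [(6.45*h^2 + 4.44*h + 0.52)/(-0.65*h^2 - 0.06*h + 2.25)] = (2.499*h^2 + 29.701*h + 10.0212)/(0.4225*h^4 + 0.078*h^3 - 2.9214*h^2 - 0.27*h + 5.0625)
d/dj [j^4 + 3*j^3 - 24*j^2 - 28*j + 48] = 4*j^3 + 9*j^2 - 48*j - 28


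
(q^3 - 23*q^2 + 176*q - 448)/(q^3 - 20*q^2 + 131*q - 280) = (q - 8)/(q - 5)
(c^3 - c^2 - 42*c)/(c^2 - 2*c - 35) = c*(c + 6)/(c + 5)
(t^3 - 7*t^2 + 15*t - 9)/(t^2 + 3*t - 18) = (t^2 - 4*t + 3)/(t + 6)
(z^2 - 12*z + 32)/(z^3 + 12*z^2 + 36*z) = (z^2 - 12*z + 32)/(z*(z^2 + 12*z + 36))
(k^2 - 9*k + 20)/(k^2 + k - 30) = (k - 4)/(k + 6)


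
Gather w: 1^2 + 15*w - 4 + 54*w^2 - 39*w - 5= 54*w^2 - 24*w - 8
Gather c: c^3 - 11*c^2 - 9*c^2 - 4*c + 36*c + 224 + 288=c^3 - 20*c^2 + 32*c + 512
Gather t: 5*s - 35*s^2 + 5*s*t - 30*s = -35*s^2 + 5*s*t - 25*s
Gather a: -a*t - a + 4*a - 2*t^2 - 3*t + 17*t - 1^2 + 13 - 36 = a*(3 - t) - 2*t^2 + 14*t - 24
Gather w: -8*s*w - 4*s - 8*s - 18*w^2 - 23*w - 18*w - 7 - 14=-12*s - 18*w^2 + w*(-8*s - 41) - 21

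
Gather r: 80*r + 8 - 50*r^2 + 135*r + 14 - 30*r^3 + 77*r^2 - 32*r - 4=-30*r^3 + 27*r^2 + 183*r + 18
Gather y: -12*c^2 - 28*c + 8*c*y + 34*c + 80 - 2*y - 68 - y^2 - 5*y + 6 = -12*c^2 + 6*c - y^2 + y*(8*c - 7) + 18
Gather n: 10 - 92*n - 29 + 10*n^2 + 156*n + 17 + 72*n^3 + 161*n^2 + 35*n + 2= 72*n^3 + 171*n^2 + 99*n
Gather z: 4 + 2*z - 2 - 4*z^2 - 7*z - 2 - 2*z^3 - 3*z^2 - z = -2*z^3 - 7*z^2 - 6*z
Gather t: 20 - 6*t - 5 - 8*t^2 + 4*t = -8*t^2 - 2*t + 15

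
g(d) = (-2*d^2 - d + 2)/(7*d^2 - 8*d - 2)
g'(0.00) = 4.50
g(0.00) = -1.00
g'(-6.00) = 0.01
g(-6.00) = -0.21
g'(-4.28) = 0.02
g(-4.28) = -0.19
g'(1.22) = 15.47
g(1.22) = 1.64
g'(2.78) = 0.16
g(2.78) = -0.54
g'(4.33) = 0.04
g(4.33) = -0.42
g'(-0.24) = 230.95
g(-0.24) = 6.57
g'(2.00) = 0.70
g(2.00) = -0.80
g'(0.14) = 1.76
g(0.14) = -0.61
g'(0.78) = 1.03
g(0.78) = -0.00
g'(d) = (8 - 14*d)*(-2*d^2 - d + 2)/(7*d^2 - 8*d - 2)^2 + (-4*d - 1)/(7*d^2 - 8*d - 2) = (23*d^2 - 20*d + 18)/(49*d^4 - 112*d^3 + 36*d^2 + 32*d + 4)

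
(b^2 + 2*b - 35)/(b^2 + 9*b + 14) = (b - 5)/(b + 2)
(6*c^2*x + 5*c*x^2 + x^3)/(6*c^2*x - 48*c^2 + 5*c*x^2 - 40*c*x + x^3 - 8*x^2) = x/(x - 8)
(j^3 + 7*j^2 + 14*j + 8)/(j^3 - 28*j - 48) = (j + 1)/(j - 6)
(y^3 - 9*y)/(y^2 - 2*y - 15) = y*(y - 3)/(y - 5)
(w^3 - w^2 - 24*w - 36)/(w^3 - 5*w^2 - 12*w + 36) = (w + 2)/(w - 2)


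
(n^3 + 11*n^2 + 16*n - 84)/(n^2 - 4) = (n^2 + 13*n + 42)/(n + 2)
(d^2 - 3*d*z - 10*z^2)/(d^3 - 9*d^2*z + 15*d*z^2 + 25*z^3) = (-d - 2*z)/(-d^2 + 4*d*z + 5*z^2)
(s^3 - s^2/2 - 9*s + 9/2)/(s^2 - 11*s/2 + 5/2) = (s^2 - 9)/(s - 5)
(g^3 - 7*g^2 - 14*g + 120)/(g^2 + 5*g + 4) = (g^2 - 11*g + 30)/(g + 1)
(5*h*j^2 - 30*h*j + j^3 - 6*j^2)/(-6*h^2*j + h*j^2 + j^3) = (5*h*j - 30*h + j^2 - 6*j)/(-6*h^2 + h*j + j^2)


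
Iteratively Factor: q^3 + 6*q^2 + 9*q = (q)*(q^2 + 6*q + 9) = q*(q + 3)*(q + 3)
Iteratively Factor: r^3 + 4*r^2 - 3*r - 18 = (r + 3)*(r^2 + r - 6) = (r + 3)^2*(r - 2)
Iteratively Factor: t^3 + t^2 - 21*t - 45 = (t + 3)*(t^2 - 2*t - 15) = (t + 3)^2*(t - 5)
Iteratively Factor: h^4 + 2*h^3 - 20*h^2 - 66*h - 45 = (h + 3)*(h^3 - h^2 - 17*h - 15) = (h - 5)*(h + 3)*(h^2 + 4*h + 3) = (h - 5)*(h + 3)^2*(h + 1)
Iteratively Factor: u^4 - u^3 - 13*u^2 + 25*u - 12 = (u - 1)*(u^3 - 13*u + 12) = (u - 1)*(u + 4)*(u^2 - 4*u + 3) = (u - 3)*(u - 1)*(u + 4)*(u - 1)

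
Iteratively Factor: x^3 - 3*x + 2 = (x - 1)*(x^2 + x - 2) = (x - 1)*(x + 2)*(x - 1)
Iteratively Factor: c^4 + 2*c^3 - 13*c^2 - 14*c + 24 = (c - 3)*(c^3 + 5*c^2 + 2*c - 8) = (c - 3)*(c + 2)*(c^2 + 3*c - 4) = (c - 3)*(c + 2)*(c + 4)*(c - 1)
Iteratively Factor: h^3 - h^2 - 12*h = (h - 4)*(h^2 + 3*h) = (h - 4)*(h + 3)*(h)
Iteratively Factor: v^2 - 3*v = (v - 3)*(v)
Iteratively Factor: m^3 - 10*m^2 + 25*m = (m)*(m^2 - 10*m + 25) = m*(m - 5)*(m - 5)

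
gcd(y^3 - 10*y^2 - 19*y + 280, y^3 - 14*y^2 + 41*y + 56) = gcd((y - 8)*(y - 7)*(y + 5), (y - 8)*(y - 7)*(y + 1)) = y^2 - 15*y + 56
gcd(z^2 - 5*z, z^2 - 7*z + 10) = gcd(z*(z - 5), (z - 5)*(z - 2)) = z - 5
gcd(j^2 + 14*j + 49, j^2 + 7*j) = j + 7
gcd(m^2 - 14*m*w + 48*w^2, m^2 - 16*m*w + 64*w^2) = -m + 8*w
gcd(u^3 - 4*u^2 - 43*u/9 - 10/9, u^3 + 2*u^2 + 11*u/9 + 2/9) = u^2 + u + 2/9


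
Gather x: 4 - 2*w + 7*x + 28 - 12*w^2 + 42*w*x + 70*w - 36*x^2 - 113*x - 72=-12*w^2 + 68*w - 36*x^2 + x*(42*w - 106) - 40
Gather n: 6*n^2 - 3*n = 6*n^2 - 3*n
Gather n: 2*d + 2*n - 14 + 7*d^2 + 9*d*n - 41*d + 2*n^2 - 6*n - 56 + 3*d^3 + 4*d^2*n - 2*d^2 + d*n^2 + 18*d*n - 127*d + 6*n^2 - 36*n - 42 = 3*d^3 + 5*d^2 - 166*d + n^2*(d + 8) + n*(4*d^2 + 27*d - 40) - 112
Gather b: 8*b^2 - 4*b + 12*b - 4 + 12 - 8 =8*b^2 + 8*b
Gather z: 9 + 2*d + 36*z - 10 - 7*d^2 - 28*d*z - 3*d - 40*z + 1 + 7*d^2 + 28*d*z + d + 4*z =0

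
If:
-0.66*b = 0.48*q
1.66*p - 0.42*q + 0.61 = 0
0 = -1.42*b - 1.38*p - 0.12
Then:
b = 0.41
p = -0.51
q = -0.57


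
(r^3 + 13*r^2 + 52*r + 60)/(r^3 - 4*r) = (r^2 + 11*r + 30)/(r*(r - 2))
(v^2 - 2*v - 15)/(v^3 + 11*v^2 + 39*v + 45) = (v - 5)/(v^2 + 8*v + 15)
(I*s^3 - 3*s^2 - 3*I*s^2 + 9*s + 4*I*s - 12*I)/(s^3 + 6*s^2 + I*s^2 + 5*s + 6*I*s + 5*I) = (I*s^3 - 3*s^2*(1 + I) + s*(9 + 4*I) - 12*I)/(s^3 + s^2*(6 + I) + s*(5 + 6*I) + 5*I)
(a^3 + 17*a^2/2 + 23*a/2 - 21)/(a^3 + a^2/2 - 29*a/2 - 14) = (a^2 + 5*a - 6)/(a^2 - 3*a - 4)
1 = 1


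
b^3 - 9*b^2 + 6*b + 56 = (b - 7)*(b - 4)*(b + 2)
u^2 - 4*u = u*(u - 4)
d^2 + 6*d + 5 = (d + 1)*(d + 5)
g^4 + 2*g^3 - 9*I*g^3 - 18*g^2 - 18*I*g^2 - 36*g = g*(g + 2)*(g - 6*I)*(g - 3*I)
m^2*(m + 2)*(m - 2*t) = m^4 - 2*m^3*t + 2*m^3 - 4*m^2*t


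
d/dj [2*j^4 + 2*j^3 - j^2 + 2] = 2*j*(4*j^2 + 3*j - 1)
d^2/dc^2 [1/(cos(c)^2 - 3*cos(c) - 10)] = (4*sin(c)^4 - 51*sin(c)^2 - 75*cos(c)/4 - 9*cos(3*c)/4 + 9)/(sin(c)^2 + 3*cos(c) + 9)^3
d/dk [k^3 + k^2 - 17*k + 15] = 3*k^2 + 2*k - 17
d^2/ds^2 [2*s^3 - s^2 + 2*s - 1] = 12*s - 2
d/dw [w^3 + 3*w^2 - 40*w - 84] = 3*w^2 + 6*w - 40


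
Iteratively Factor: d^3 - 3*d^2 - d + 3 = (d - 1)*(d^2 - 2*d - 3) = (d - 3)*(d - 1)*(d + 1)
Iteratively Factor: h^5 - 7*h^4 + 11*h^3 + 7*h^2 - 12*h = (h - 3)*(h^4 - 4*h^3 - h^2 + 4*h) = (h - 3)*(h - 1)*(h^3 - 3*h^2 - 4*h) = (h - 4)*(h - 3)*(h - 1)*(h^2 + h) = h*(h - 4)*(h - 3)*(h - 1)*(h + 1)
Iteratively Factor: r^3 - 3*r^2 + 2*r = (r - 1)*(r^2 - 2*r) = r*(r - 1)*(r - 2)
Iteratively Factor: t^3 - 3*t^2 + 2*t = (t - 1)*(t^2 - 2*t) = t*(t - 1)*(t - 2)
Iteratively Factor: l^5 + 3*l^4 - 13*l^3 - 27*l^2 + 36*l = (l + 3)*(l^4 - 13*l^2 + 12*l) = (l + 3)*(l + 4)*(l^3 - 4*l^2 + 3*l) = l*(l + 3)*(l + 4)*(l^2 - 4*l + 3) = l*(l - 1)*(l + 3)*(l + 4)*(l - 3)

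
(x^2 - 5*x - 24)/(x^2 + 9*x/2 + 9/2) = 2*(x - 8)/(2*x + 3)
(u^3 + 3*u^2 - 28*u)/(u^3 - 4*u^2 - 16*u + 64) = u*(u + 7)/(u^2 - 16)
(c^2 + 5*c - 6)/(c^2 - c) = (c + 6)/c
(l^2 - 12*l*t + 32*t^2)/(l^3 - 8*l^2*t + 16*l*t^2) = (-l + 8*t)/(l*(-l + 4*t))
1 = 1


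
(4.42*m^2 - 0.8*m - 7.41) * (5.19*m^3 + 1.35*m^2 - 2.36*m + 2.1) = 22.9398*m^5 + 1.815*m^4 - 49.9691*m^3 + 1.1665*m^2 + 15.8076*m - 15.561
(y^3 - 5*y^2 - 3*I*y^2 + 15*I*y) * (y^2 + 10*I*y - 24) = y^5 - 5*y^4 + 7*I*y^4 + 6*y^3 - 35*I*y^3 - 30*y^2 + 72*I*y^2 - 360*I*y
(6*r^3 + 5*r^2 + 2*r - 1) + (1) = 6*r^3 + 5*r^2 + 2*r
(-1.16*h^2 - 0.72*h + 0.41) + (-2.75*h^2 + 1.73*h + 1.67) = -3.91*h^2 + 1.01*h + 2.08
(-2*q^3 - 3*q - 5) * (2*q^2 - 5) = -4*q^5 + 4*q^3 - 10*q^2 + 15*q + 25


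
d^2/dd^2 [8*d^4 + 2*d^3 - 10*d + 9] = 12*d*(8*d + 1)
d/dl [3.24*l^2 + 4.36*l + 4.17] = 6.48*l + 4.36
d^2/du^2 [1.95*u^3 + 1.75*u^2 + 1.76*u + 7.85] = 11.7*u + 3.5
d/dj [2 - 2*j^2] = -4*j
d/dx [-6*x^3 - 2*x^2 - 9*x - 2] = -18*x^2 - 4*x - 9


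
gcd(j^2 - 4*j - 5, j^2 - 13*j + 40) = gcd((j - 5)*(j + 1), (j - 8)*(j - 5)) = j - 5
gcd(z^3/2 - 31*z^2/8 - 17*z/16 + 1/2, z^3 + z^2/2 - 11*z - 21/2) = 1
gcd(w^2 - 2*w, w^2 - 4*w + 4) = w - 2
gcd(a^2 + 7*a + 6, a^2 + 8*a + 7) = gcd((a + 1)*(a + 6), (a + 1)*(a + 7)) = a + 1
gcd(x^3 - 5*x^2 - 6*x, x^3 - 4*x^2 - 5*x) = x^2 + x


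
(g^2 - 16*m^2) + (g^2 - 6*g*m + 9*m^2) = 2*g^2 - 6*g*m - 7*m^2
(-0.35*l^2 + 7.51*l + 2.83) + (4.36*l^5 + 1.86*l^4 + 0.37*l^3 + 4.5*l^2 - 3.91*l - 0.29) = 4.36*l^5 + 1.86*l^4 + 0.37*l^3 + 4.15*l^2 + 3.6*l + 2.54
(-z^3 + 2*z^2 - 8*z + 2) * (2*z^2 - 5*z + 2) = -2*z^5 + 9*z^4 - 28*z^3 + 48*z^2 - 26*z + 4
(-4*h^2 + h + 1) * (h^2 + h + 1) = -4*h^4 - 3*h^3 - 2*h^2 + 2*h + 1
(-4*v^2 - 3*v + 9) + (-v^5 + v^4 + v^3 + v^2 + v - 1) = -v^5 + v^4 + v^3 - 3*v^2 - 2*v + 8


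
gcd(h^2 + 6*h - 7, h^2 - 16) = 1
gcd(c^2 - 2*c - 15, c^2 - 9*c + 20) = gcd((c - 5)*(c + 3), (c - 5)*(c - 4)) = c - 5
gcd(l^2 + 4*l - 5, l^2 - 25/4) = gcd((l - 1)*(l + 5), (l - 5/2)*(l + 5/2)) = 1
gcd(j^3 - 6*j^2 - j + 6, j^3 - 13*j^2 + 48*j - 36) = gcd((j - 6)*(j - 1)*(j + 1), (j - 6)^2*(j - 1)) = j^2 - 7*j + 6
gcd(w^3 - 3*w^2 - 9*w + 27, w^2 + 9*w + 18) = w + 3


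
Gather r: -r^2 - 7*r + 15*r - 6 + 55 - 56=-r^2 + 8*r - 7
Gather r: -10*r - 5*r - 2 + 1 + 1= -15*r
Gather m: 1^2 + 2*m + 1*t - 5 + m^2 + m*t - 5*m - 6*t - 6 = m^2 + m*(t - 3) - 5*t - 10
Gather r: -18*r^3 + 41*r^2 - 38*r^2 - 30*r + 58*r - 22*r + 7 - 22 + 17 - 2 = -18*r^3 + 3*r^2 + 6*r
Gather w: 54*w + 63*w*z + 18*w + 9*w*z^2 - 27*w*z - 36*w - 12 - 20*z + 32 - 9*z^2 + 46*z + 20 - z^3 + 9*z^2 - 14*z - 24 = w*(9*z^2 + 36*z + 36) - z^3 + 12*z + 16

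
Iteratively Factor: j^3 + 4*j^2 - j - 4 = (j + 1)*(j^2 + 3*j - 4) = (j + 1)*(j + 4)*(j - 1)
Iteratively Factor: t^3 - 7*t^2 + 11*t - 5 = (t - 1)*(t^2 - 6*t + 5) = (t - 1)^2*(t - 5)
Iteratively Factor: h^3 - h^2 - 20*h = (h - 5)*(h^2 + 4*h) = h*(h - 5)*(h + 4)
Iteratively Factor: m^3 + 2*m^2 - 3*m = (m + 3)*(m^2 - m) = (m - 1)*(m + 3)*(m)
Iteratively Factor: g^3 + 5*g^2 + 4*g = (g + 1)*(g^2 + 4*g) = g*(g + 1)*(g + 4)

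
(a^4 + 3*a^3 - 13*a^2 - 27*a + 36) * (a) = a^5 + 3*a^4 - 13*a^3 - 27*a^2 + 36*a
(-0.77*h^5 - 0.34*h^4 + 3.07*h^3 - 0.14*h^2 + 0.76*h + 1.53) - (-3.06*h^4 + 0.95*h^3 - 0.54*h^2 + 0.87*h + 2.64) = -0.77*h^5 + 2.72*h^4 + 2.12*h^3 + 0.4*h^2 - 0.11*h - 1.11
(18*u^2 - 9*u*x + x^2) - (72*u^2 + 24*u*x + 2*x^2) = -54*u^2 - 33*u*x - x^2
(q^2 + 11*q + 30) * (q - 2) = q^3 + 9*q^2 + 8*q - 60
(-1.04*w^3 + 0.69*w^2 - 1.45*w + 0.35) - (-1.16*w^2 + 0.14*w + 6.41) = -1.04*w^3 + 1.85*w^2 - 1.59*w - 6.06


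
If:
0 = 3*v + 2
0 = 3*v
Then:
No Solution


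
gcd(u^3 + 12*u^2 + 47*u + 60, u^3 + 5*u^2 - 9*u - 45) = u^2 + 8*u + 15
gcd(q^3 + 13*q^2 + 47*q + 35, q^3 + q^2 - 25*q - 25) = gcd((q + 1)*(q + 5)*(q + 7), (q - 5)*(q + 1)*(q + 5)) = q^2 + 6*q + 5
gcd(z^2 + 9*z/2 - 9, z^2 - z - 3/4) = z - 3/2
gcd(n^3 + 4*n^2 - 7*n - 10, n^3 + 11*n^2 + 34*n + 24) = n + 1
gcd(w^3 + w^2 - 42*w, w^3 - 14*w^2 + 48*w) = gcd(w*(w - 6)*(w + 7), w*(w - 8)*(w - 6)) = w^2 - 6*w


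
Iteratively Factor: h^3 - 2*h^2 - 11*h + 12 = (h + 3)*(h^2 - 5*h + 4) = (h - 1)*(h + 3)*(h - 4)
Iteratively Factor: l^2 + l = (l + 1)*(l)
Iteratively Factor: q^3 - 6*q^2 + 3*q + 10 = (q + 1)*(q^2 - 7*q + 10) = (q - 5)*(q + 1)*(q - 2)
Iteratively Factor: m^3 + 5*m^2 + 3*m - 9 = (m + 3)*(m^2 + 2*m - 3) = (m - 1)*(m + 3)*(m + 3)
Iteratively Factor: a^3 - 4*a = (a + 2)*(a^2 - 2*a) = (a - 2)*(a + 2)*(a)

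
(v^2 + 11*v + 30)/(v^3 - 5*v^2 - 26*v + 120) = (v + 6)/(v^2 - 10*v + 24)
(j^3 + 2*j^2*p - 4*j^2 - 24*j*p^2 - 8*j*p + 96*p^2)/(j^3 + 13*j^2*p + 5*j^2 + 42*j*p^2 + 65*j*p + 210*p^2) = (j^2 - 4*j*p - 4*j + 16*p)/(j^2 + 7*j*p + 5*j + 35*p)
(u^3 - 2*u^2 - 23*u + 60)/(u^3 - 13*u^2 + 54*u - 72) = (u + 5)/(u - 6)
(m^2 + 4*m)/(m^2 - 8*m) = (m + 4)/(m - 8)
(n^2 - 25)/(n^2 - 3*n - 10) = (n + 5)/(n + 2)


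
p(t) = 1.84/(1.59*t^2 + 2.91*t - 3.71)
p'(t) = 1.84*(-3.18*t - 2.91)/(1.59*t^2 + 2.91*t - 3.71)^2 = (-5.8512*t - 5.3544)/(1.59*t^2 + 2.91*t - 3.71)^2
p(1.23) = 0.81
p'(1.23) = -2.43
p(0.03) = -0.51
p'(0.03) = -0.42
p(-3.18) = 0.59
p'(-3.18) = 1.37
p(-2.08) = -0.64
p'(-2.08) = 0.82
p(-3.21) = 0.55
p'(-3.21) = 1.21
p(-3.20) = 0.56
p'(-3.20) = 1.26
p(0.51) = -1.02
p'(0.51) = -2.54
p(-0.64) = -0.37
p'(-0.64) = -0.07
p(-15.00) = 0.01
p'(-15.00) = 0.00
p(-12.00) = 0.01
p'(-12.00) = 0.00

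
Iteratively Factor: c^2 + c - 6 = (c + 3)*(c - 2)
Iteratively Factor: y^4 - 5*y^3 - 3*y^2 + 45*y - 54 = (y - 3)*(y^3 - 2*y^2 - 9*y + 18) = (y - 3)*(y - 2)*(y^2 - 9) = (y - 3)*(y - 2)*(y + 3)*(y - 3)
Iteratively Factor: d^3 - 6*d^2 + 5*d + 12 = (d + 1)*(d^2 - 7*d + 12) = (d - 4)*(d + 1)*(d - 3)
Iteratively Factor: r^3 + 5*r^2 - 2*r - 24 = (r + 4)*(r^2 + r - 6) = (r - 2)*(r + 4)*(r + 3)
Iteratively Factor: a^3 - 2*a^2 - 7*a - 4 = (a - 4)*(a^2 + 2*a + 1) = (a - 4)*(a + 1)*(a + 1)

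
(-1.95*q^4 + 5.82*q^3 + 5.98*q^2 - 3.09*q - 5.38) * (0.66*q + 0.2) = -1.287*q^5 + 3.4512*q^4 + 5.1108*q^3 - 0.8434*q^2 - 4.1688*q - 1.076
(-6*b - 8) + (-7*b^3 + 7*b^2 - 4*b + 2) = -7*b^3 + 7*b^2 - 10*b - 6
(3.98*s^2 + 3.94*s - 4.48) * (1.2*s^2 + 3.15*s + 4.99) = 4.776*s^4 + 17.265*s^3 + 26.8952*s^2 + 5.5486*s - 22.3552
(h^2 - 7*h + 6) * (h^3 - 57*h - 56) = h^5 - 7*h^4 - 51*h^3 + 343*h^2 + 50*h - 336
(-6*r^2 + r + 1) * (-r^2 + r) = 6*r^4 - 7*r^3 + r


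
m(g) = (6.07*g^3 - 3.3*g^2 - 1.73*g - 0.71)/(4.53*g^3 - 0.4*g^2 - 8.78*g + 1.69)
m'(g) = (-13.59*g^2 + 0.8*g + 8.78)*(6.07*g^3 - 3.3*g^2 - 1.73*g - 0.71)/(4.53*g^3 - 0.4*g^2 - 8.78*g + 1.69)^2 + (18.21*g^2 - 6.6*g - 1.73)/(4.53*g^3 - 0.4*g^2 - 8.78*g + 1.69)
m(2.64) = 1.41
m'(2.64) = -0.18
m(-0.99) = -1.45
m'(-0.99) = 5.43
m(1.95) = 1.71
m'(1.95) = -0.95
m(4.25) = 1.31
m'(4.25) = -0.02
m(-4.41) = 1.62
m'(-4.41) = 0.11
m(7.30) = 1.29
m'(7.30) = 0.00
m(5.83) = 1.29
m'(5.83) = -0.00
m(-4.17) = 1.65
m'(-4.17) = 0.13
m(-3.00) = 1.93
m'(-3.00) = 0.43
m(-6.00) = 1.51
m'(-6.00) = 0.04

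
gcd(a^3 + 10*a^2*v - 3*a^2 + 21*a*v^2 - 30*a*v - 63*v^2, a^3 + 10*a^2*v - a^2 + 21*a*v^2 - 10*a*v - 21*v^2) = a^2 + 10*a*v + 21*v^2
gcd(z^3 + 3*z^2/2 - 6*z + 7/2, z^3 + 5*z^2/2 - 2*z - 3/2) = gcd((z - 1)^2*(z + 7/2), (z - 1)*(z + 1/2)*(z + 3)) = z - 1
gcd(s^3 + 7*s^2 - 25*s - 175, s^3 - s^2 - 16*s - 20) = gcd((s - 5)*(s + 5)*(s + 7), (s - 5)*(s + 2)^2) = s - 5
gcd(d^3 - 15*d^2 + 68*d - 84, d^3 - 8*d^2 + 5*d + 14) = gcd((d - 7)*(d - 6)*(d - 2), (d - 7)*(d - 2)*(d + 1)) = d^2 - 9*d + 14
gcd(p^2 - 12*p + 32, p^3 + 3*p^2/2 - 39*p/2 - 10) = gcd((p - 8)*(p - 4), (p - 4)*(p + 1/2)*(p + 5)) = p - 4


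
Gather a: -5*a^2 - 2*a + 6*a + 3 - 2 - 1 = -5*a^2 + 4*a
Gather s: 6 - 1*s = 6 - s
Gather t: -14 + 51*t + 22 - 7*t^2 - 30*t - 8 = -7*t^2 + 21*t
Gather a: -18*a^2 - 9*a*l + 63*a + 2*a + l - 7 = -18*a^2 + a*(65 - 9*l) + l - 7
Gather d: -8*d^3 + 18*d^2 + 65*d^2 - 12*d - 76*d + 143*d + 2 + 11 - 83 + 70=-8*d^3 + 83*d^2 + 55*d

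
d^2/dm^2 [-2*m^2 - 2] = -4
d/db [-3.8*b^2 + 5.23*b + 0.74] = 5.23 - 7.6*b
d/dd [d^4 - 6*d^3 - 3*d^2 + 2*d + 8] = 4*d^3 - 18*d^2 - 6*d + 2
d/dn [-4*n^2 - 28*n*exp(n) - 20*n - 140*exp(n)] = -28*n*exp(n) - 8*n - 168*exp(n) - 20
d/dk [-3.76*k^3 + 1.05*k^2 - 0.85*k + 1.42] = -11.28*k^2 + 2.1*k - 0.85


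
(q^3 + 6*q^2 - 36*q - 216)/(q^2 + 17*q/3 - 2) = 3*(q^2 - 36)/(3*q - 1)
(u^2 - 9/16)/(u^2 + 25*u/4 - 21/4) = (u + 3/4)/(u + 7)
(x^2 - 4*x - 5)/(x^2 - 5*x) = (x + 1)/x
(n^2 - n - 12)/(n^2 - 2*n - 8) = (n + 3)/(n + 2)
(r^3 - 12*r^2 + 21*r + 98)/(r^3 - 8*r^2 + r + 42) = (r - 7)/(r - 3)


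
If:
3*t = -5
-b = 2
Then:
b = -2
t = -5/3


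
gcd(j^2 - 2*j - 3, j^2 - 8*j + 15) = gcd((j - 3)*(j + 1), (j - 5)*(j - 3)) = j - 3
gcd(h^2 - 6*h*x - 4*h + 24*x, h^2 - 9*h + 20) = h - 4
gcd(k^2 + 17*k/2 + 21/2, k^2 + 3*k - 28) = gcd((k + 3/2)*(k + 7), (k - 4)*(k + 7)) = k + 7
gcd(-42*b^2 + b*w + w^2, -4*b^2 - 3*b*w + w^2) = 1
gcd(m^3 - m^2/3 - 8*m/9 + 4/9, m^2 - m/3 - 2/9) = m - 2/3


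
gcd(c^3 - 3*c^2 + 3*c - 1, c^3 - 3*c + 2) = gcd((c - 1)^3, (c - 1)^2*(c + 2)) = c^2 - 2*c + 1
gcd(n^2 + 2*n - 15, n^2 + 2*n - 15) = n^2 + 2*n - 15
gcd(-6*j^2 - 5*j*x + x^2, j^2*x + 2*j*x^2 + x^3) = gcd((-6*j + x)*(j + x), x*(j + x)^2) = j + x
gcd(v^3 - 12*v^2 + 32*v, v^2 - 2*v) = v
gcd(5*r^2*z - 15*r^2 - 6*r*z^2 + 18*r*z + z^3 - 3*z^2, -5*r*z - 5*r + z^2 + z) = -5*r + z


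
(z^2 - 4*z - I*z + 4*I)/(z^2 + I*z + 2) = (z - 4)/(z + 2*I)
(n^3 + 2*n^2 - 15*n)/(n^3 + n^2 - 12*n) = (n + 5)/(n + 4)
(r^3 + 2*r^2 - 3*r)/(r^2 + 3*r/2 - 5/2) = 2*r*(r + 3)/(2*r + 5)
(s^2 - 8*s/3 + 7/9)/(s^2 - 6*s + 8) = (9*s^2 - 24*s + 7)/(9*(s^2 - 6*s + 8))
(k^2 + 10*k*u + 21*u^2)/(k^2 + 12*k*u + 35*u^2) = (k + 3*u)/(k + 5*u)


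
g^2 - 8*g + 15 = (g - 5)*(g - 3)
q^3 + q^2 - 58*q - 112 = (q - 8)*(q + 2)*(q + 7)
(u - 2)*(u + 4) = u^2 + 2*u - 8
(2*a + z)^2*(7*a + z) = 28*a^3 + 32*a^2*z + 11*a*z^2 + z^3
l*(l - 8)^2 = l^3 - 16*l^2 + 64*l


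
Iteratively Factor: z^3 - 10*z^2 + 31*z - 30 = (z - 3)*(z^2 - 7*z + 10) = (z - 3)*(z - 2)*(z - 5)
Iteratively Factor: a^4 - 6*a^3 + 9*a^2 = (a)*(a^3 - 6*a^2 + 9*a) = a*(a - 3)*(a^2 - 3*a) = a^2*(a - 3)*(a - 3)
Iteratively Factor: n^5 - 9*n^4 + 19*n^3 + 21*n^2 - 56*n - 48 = (n + 1)*(n^4 - 10*n^3 + 29*n^2 - 8*n - 48) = (n - 3)*(n + 1)*(n^3 - 7*n^2 + 8*n + 16) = (n - 3)*(n + 1)^2*(n^2 - 8*n + 16) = (n - 4)*(n - 3)*(n + 1)^2*(n - 4)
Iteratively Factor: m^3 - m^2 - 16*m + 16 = (m - 1)*(m^2 - 16) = (m - 1)*(m + 4)*(m - 4)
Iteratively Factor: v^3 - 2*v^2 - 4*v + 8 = (v - 2)*(v^2 - 4) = (v - 2)*(v + 2)*(v - 2)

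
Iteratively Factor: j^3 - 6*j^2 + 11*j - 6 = (j - 1)*(j^2 - 5*j + 6) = (j - 3)*(j - 1)*(j - 2)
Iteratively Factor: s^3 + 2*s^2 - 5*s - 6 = (s + 3)*(s^2 - s - 2) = (s - 2)*(s + 3)*(s + 1)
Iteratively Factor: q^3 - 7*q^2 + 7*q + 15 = (q - 5)*(q^2 - 2*q - 3) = (q - 5)*(q - 3)*(q + 1)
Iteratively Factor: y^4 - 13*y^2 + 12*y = (y + 4)*(y^3 - 4*y^2 + 3*y) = (y - 3)*(y + 4)*(y^2 - y) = (y - 3)*(y - 1)*(y + 4)*(y)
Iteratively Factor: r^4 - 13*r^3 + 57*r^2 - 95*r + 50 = (r - 5)*(r^3 - 8*r^2 + 17*r - 10) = (r - 5)*(r - 2)*(r^2 - 6*r + 5) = (r - 5)^2*(r - 2)*(r - 1)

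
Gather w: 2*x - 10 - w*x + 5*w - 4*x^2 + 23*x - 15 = w*(5 - x) - 4*x^2 + 25*x - 25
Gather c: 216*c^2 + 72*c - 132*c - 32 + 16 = 216*c^2 - 60*c - 16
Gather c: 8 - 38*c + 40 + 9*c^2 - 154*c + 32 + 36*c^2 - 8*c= 45*c^2 - 200*c + 80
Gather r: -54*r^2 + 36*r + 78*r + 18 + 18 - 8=-54*r^2 + 114*r + 28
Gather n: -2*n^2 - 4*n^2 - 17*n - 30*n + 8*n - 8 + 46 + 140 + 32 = -6*n^2 - 39*n + 210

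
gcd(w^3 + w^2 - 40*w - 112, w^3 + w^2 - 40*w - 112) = w^3 + w^2 - 40*w - 112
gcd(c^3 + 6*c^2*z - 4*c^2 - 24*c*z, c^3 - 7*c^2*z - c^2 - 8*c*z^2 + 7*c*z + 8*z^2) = 1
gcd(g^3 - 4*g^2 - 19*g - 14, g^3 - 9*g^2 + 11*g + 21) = g^2 - 6*g - 7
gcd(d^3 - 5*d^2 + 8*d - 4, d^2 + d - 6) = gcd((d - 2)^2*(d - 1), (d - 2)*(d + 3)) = d - 2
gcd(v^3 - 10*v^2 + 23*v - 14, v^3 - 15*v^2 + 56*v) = v - 7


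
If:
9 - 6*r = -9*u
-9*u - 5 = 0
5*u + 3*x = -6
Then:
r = 2/3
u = -5/9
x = -29/27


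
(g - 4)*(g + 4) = g^2 - 16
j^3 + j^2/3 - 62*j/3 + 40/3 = (j - 4)*(j - 2/3)*(j + 5)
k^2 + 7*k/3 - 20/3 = (k - 5/3)*(k + 4)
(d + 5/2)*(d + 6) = d^2 + 17*d/2 + 15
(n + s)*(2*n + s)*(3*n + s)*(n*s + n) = 6*n^4*s + 6*n^4 + 11*n^3*s^2 + 11*n^3*s + 6*n^2*s^3 + 6*n^2*s^2 + n*s^4 + n*s^3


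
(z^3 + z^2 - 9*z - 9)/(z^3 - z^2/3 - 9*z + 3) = 3*(z + 1)/(3*z - 1)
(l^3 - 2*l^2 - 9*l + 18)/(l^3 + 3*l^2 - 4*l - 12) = (l - 3)/(l + 2)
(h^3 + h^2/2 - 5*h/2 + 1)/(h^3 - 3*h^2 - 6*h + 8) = (h - 1/2)/(h - 4)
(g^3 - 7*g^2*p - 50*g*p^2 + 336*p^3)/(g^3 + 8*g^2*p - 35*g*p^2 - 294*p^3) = (g - 8*p)/(g + 7*p)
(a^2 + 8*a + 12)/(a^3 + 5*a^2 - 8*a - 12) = (a + 2)/(a^2 - a - 2)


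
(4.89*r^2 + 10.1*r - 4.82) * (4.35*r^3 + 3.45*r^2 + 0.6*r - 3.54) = 21.2715*r^5 + 60.8055*r^4 + 16.812*r^3 - 27.8796*r^2 - 38.646*r + 17.0628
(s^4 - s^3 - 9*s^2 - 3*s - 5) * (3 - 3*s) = -3*s^5 + 6*s^4 + 24*s^3 - 18*s^2 + 6*s - 15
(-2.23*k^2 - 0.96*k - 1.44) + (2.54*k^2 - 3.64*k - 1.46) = 0.31*k^2 - 4.6*k - 2.9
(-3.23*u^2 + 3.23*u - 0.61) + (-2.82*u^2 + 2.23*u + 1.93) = -6.05*u^2 + 5.46*u + 1.32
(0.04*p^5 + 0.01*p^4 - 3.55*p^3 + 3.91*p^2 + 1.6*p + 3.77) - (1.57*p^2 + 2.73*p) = 0.04*p^5 + 0.01*p^4 - 3.55*p^3 + 2.34*p^2 - 1.13*p + 3.77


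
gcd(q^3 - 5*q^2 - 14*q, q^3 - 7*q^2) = q^2 - 7*q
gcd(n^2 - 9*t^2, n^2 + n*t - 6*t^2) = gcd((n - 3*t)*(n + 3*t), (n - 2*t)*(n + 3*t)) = n + 3*t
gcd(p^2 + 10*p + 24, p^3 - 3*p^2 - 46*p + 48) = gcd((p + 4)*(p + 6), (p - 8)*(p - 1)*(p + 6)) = p + 6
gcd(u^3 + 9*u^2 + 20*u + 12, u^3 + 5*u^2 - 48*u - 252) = u + 6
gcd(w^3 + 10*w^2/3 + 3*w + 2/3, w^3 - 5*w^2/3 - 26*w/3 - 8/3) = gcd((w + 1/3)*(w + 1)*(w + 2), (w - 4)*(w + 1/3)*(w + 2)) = w^2 + 7*w/3 + 2/3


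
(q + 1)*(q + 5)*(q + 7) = q^3 + 13*q^2 + 47*q + 35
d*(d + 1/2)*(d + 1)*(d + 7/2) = d^4 + 5*d^3 + 23*d^2/4 + 7*d/4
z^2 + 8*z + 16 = (z + 4)^2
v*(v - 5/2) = v^2 - 5*v/2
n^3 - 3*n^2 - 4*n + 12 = (n - 3)*(n - 2)*(n + 2)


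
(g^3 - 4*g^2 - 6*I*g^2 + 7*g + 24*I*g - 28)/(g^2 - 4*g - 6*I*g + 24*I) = (g^2 - 6*I*g + 7)/(g - 6*I)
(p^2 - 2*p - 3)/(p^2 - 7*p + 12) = (p + 1)/(p - 4)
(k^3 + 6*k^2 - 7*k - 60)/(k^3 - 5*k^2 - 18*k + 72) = (k + 5)/(k - 6)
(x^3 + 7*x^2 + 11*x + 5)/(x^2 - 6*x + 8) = (x^3 + 7*x^2 + 11*x + 5)/(x^2 - 6*x + 8)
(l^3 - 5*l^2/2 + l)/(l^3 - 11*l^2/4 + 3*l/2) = 2*(2*l - 1)/(4*l - 3)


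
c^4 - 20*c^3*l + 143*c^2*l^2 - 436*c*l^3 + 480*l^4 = (c - 8*l)*(c - 5*l)*(c - 4*l)*(c - 3*l)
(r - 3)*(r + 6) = r^2 + 3*r - 18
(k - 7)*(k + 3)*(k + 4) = k^3 - 37*k - 84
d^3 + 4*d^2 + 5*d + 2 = (d + 1)^2*(d + 2)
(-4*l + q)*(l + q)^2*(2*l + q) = -8*l^4 - 18*l^3*q - 11*l^2*q^2 + q^4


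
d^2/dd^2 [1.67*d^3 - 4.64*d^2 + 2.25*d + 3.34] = 10.02*d - 9.28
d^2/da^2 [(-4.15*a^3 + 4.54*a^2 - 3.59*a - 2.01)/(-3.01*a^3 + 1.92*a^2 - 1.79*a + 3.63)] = (-34.298348*a^6 + 60.995844*a^5 + 784.94178*a^4 - 955.011264*a^3 + 608.200236*a^2 + 268.302996*a - 88.130076)/(27.270901*a^9 - 52.186176*a^8 + 81.940929*a^7 - 167.810985*a^6 + 174.599967*a^5 - 175.948974*a^4 + 199.57625*a^3 - 110.791593*a^2 + 70.759953*a - 47.832147)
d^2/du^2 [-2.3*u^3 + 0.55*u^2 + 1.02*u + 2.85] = 1.1 - 13.8*u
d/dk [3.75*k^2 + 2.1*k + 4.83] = 7.5*k + 2.1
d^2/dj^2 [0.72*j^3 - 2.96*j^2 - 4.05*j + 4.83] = 4.32*j - 5.92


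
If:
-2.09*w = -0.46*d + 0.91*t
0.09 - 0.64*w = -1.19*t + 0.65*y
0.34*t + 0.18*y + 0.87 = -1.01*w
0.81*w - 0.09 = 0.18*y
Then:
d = -3.13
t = -1.05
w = -0.23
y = -1.55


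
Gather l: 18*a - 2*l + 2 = 18*a - 2*l + 2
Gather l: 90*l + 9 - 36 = 90*l - 27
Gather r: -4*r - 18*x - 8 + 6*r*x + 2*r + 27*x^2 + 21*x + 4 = r*(6*x - 2) + 27*x^2 + 3*x - 4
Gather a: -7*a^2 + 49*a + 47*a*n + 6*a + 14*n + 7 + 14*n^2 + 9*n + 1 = -7*a^2 + a*(47*n + 55) + 14*n^2 + 23*n + 8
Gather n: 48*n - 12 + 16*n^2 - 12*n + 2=16*n^2 + 36*n - 10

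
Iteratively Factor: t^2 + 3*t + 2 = (t + 2)*(t + 1)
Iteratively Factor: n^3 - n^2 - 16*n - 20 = (n - 5)*(n^2 + 4*n + 4) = (n - 5)*(n + 2)*(n + 2)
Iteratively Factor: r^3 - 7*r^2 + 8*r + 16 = (r - 4)*(r^2 - 3*r - 4) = (r - 4)*(r + 1)*(r - 4)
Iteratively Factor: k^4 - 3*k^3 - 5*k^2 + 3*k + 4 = (k - 4)*(k^3 + k^2 - k - 1) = (k - 4)*(k - 1)*(k^2 + 2*k + 1) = (k - 4)*(k - 1)*(k + 1)*(k + 1)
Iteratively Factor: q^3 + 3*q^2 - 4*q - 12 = (q - 2)*(q^2 + 5*q + 6) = (q - 2)*(q + 2)*(q + 3)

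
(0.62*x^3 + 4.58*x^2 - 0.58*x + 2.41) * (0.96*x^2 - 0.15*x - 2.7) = 0.5952*x^5 + 4.3038*x^4 - 2.9178*x^3 - 9.9654*x^2 + 1.2045*x - 6.507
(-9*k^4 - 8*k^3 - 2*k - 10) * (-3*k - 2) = 27*k^5 + 42*k^4 + 16*k^3 + 6*k^2 + 34*k + 20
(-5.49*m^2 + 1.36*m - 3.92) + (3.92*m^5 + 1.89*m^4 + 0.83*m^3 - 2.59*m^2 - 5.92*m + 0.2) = 3.92*m^5 + 1.89*m^4 + 0.83*m^3 - 8.08*m^2 - 4.56*m - 3.72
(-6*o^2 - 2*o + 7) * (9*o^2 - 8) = -54*o^4 - 18*o^3 + 111*o^2 + 16*o - 56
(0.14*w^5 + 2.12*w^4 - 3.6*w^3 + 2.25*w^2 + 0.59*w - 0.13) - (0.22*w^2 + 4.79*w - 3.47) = 0.14*w^5 + 2.12*w^4 - 3.6*w^3 + 2.03*w^2 - 4.2*w + 3.34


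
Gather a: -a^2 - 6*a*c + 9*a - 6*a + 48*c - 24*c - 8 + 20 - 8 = -a^2 + a*(3 - 6*c) + 24*c + 4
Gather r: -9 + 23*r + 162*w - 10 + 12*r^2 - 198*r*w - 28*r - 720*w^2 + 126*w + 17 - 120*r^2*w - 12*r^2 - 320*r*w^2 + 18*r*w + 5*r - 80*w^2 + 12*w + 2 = -120*r^2*w + r*(-320*w^2 - 180*w) - 800*w^2 + 300*w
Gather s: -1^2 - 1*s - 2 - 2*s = -3*s - 3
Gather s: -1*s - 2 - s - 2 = -2*s - 4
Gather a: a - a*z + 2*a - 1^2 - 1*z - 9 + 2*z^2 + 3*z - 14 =a*(3 - z) + 2*z^2 + 2*z - 24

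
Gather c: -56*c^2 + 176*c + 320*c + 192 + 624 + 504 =-56*c^2 + 496*c + 1320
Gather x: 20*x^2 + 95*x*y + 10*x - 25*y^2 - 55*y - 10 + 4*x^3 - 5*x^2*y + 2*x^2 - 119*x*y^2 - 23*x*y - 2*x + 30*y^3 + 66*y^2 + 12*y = 4*x^3 + x^2*(22 - 5*y) + x*(-119*y^2 + 72*y + 8) + 30*y^3 + 41*y^2 - 43*y - 10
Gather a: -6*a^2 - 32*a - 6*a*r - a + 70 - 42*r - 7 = -6*a^2 + a*(-6*r - 33) - 42*r + 63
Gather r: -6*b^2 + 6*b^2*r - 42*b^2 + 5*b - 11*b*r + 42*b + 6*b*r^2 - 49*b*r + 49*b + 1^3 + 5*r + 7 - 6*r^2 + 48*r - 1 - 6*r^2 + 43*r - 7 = -48*b^2 + 96*b + r^2*(6*b - 12) + r*(6*b^2 - 60*b + 96)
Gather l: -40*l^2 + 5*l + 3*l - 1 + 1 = -40*l^2 + 8*l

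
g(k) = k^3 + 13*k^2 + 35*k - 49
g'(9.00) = 512.00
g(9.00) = 2048.00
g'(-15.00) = 320.00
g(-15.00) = -1024.00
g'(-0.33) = 26.75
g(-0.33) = -59.17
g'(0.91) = 61.14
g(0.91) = -5.63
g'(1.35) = 75.57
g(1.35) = 24.40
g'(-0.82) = 15.70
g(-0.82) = -69.51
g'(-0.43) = 24.37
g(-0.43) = -61.73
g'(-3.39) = -18.66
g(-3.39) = -57.21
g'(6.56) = 334.66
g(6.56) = 1022.34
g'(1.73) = 88.96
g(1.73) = 55.64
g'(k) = 3*k^2 + 26*k + 35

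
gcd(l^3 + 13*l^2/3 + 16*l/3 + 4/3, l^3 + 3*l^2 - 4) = l^2 + 4*l + 4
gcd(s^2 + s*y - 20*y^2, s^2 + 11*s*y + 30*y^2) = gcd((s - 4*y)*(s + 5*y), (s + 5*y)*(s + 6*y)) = s + 5*y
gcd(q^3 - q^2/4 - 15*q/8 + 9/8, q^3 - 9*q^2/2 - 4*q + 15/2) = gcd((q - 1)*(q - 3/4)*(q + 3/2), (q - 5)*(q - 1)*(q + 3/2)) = q^2 + q/2 - 3/2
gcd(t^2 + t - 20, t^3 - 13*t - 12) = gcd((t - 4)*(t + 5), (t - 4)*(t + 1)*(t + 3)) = t - 4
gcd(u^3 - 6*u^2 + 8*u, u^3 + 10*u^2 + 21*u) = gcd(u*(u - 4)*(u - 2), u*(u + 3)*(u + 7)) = u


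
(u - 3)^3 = u^3 - 9*u^2 + 27*u - 27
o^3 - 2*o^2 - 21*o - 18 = (o - 6)*(o + 1)*(o + 3)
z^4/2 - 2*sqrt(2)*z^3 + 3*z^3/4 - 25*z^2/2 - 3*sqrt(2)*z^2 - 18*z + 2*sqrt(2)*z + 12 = (z/2 + 1)*(z - 1/2)*(z - 6*sqrt(2))*(z + 2*sqrt(2))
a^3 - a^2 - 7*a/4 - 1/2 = (a - 2)*(a + 1/2)^2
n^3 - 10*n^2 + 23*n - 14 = (n - 7)*(n - 2)*(n - 1)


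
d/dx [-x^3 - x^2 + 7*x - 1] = -3*x^2 - 2*x + 7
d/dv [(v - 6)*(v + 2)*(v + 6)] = 3*v^2 + 4*v - 36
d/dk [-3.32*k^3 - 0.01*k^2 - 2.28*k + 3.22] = -9.96*k^2 - 0.02*k - 2.28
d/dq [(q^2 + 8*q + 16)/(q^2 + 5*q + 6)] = (-3*q^2 - 20*q - 32)/(q^4 + 10*q^3 + 37*q^2 + 60*q + 36)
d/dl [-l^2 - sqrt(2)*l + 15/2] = -2*l - sqrt(2)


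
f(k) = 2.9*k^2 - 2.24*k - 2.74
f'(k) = 5.8*k - 2.24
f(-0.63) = -0.18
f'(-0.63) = -5.89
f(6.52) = 105.94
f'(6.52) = 35.58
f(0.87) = -2.49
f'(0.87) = 2.81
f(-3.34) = 37.09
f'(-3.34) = -21.61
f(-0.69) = 0.19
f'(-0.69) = -6.24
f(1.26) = -0.96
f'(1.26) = 5.07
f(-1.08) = 3.06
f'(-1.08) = -8.50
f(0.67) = -2.94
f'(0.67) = 1.65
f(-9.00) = 252.32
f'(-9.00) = -54.44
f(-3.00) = 30.08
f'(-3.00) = -19.64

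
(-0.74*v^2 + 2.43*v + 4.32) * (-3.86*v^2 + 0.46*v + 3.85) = 2.8564*v^4 - 9.7202*v^3 - 18.4064*v^2 + 11.3427*v + 16.632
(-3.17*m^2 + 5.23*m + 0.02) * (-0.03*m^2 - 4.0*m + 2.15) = 0.0951*m^4 + 12.5231*m^3 - 27.7361*m^2 + 11.1645*m + 0.043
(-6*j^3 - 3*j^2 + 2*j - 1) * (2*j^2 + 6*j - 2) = -12*j^5 - 42*j^4 - 2*j^3 + 16*j^2 - 10*j + 2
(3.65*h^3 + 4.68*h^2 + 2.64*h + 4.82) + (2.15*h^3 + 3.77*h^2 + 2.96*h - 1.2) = 5.8*h^3 + 8.45*h^2 + 5.6*h + 3.62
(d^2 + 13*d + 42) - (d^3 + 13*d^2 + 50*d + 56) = -d^3 - 12*d^2 - 37*d - 14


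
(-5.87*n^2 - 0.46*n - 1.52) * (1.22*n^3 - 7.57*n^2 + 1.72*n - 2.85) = -7.1614*n^5 + 43.8747*n^4 - 8.4686*n^3 + 27.4447*n^2 - 1.3034*n + 4.332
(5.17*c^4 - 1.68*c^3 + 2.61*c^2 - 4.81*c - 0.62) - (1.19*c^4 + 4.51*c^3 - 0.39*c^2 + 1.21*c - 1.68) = 3.98*c^4 - 6.19*c^3 + 3.0*c^2 - 6.02*c + 1.06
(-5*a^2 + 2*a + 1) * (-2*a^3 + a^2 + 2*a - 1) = 10*a^5 - 9*a^4 - 10*a^3 + 10*a^2 - 1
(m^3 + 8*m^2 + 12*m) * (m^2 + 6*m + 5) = m^5 + 14*m^4 + 65*m^3 + 112*m^2 + 60*m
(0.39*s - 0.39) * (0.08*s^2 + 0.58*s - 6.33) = 0.0312*s^3 + 0.195*s^2 - 2.6949*s + 2.4687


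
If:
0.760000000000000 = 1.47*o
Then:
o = 0.52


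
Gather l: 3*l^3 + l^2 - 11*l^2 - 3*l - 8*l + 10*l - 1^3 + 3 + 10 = 3*l^3 - 10*l^2 - l + 12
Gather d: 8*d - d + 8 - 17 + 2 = 7*d - 7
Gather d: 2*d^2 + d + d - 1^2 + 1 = 2*d^2 + 2*d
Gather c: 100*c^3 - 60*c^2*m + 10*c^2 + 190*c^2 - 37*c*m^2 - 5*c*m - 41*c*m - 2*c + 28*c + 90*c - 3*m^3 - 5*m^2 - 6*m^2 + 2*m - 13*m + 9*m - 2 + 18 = 100*c^3 + c^2*(200 - 60*m) + c*(-37*m^2 - 46*m + 116) - 3*m^3 - 11*m^2 - 2*m + 16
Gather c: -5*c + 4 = 4 - 5*c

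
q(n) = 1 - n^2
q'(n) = -2*n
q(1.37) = -0.88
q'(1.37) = -2.74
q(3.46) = -10.97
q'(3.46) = -6.92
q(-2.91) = -7.47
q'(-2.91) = 5.82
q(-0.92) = 0.15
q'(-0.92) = 1.84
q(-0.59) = 0.65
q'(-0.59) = 1.18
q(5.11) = -25.11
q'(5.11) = -10.22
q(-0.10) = 0.99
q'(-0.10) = 0.20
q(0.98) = 0.04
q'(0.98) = -1.96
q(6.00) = -35.00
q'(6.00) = -12.00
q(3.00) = -8.00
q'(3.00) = -6.00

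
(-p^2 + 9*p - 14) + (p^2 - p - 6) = 8*p - 20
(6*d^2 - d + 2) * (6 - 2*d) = -12*d^3 + 38*d^2 - 10*d + 12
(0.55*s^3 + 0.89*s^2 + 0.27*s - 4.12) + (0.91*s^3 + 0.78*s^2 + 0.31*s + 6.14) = 1.46*s^3 + 1.67*s^2 + 0.58*s + 2.02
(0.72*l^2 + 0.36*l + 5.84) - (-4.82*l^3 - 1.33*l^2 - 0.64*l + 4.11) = 4.82*l^3 + 2.05*l^2 + 1.0*l + 1.73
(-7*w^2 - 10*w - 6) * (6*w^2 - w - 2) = -42*w^4 - 53*w^3 - 12*w^2 + 26*w + 12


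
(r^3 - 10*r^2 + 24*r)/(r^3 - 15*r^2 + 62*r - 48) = r*(r - 4)/(r^2 - 9*r + 8)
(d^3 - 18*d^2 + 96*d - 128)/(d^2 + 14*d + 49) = (d^3 - 18*d^2 + 96*d - 128)/(d^2 + 14*d + 49)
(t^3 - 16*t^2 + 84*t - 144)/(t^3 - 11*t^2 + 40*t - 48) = (t^2 - 12*t + 36)/(t^2 - 7*t + 12)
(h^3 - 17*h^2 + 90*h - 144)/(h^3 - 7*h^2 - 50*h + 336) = (h - 3)/(h + 7)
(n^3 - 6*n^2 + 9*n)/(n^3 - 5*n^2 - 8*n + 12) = n*(n^2 - 6*n + 9)/(n^3 - 5*n^2 - 8*n + 12)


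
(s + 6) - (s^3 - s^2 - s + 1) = -s^3 + s^2 + 2*s + 5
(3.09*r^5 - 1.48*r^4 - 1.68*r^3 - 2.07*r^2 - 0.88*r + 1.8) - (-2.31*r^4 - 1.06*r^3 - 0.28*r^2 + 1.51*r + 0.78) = 3.09*r^5 + 0.83*r^4 - 0.62*r^3 - 1.79*r^2 - 2.39*r + 1.02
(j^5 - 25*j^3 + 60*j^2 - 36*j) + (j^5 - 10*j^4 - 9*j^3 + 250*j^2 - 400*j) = 2*j^5 - 10*j^4 - 34*j^3 + 310*j^2 - 436*j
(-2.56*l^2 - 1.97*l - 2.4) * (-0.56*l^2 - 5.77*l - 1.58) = 1.4336*l^4 + 15.8744*l^3 + 16.7557*l^2 + 16.9606*l + 3.792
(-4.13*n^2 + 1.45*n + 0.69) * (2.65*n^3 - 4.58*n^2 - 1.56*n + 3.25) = -10.9445*n^5 + 22.7579*n^4 + 1.6303*n^3 - 18.8447*n^2 + 3.6361*n + 2.2425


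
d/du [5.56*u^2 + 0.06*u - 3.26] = 11.12*u + 0.06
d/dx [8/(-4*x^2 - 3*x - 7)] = 8*(8*x + 3)/(4*x^2 + 3*x + 7)^2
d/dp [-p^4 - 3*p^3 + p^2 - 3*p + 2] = -4*p^3 - 9*p^2 + 2*p - 3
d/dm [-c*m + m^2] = -c + 2*m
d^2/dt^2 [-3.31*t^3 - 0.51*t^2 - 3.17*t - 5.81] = -19.86*t - 1.02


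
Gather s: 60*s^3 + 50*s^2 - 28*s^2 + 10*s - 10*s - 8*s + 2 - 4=60*s^3 + 22*s^2 - 8*s - 2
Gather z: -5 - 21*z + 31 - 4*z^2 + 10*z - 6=-4*z^2 - 11*z + 20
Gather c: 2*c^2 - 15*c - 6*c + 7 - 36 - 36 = 2*c^2 - 21*c - 65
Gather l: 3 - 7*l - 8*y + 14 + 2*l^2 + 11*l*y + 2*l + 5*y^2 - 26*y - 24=2*l^2 + l*(11*y - 5) + 5*y^2 - 34*y - 7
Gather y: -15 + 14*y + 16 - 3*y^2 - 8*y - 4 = -3*y^2 + 6*y - 3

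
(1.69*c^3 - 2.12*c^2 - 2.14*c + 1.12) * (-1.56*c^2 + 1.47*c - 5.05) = -2.6364*c^5 + 5.7915*c^4 - 8.3125*c^3 + 5.813*c^2 + 12.4534*c - 5.656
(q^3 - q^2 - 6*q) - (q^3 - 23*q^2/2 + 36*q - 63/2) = 21*q^2/2 - 42*q + 63/2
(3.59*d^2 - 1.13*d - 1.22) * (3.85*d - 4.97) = 13.8215*d^3 - 22.1928*d^2 + 0.919099999999999*d + 6.0634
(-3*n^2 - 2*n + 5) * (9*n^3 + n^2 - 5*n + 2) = -27*n^5 - 21*n^4 + 58*n^3 + 9*n^2 - 29*n + 10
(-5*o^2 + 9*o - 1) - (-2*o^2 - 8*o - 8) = -3*o^2 + 17*o + 7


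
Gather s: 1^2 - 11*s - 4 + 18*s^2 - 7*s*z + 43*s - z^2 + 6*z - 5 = 18*s^2 + s*(32 - 7*z) - z^2 + 6*z - 8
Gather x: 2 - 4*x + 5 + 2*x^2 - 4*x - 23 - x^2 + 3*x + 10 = x^2 - 5*x - 6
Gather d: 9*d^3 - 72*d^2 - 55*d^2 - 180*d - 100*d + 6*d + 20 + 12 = 9*d^3 - 127*d^2 - 274*d + 32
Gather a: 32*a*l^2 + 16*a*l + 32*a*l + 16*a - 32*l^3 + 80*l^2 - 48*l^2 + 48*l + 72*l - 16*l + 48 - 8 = a*(32*l^2 + 48*l + 16) - 32*l^3 + 32*l^2 + 104*l + 40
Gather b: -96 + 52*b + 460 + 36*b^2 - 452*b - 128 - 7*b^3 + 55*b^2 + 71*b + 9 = -7*b^3 + 91*b^2 - 329*b + 245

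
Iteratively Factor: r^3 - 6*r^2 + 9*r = (r - 3)*(r^2 - 3*r) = r*(r - 3)*(r - 3)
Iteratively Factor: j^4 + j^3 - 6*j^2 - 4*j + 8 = (j - 1)*(j^3 + 2*j^2 - 4*j - 8) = (j - 1)*(j + 2)*(j^2 - 4) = (j - 2)*(j - 1)*(j + 2)*(j + 2)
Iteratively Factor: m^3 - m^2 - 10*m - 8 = (m + 1)*(m^2 - 2*m - 8) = (m + 1)*(m + 2)*(m - 4)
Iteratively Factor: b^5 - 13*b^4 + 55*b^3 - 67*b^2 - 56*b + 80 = (b - 1)*(b^4 - 12*b^3 + 43*b^2 - 24*b - 80) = (b - 5)*(b - 1)*(b^3 - 7*b^2 + 8*b + 16) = (b - 5)*(b - 4)*(b - 1)*(b^2 - 3*b - 4) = (b - 5)*(b - 4)*(b - 1)*(b + 1)*(b - 4)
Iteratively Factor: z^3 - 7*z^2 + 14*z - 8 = (z - 2)*(z^2 - 5*z + 4) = (z - 4)*(z - 2)*(z - 1)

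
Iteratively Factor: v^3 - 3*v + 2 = (v - 1)*(v^2 + v - 2) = (v - 1)^2*(v + 2)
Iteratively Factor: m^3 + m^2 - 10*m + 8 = (m - 1)*(m^2 + 2*m - 8) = (m - 2)*(m - 1)*(m + 4)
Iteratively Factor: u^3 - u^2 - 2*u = (u + 1)*(u^2 - 2*u) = u*(u + 1)*(u - 2)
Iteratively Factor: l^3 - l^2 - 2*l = (l + 1)*(l^2 - 2*l) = (l - 2)*(l + 1)*(l)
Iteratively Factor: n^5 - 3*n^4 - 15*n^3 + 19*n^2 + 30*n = (n + 1)*(n^4 - 4*n^3 - 11*n^2 + 30*n) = (n - 5)*(n + 1)*(n^3 + n^2 - 6*n) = (n - 5)*(n + 1)*(n + 3)*(n^2 - 2*n) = n*(n - 5)*(n + 1)*(n + 3)*(n - 2)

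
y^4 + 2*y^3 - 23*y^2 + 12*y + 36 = (y - 3)*(y - 2)*(y + 1)*(y + 6)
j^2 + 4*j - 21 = (j - 3)*(j + 7)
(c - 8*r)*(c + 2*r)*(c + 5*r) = c^3 - c^2*r - 46*c*r^2 - 80*r^3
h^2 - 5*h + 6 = (h - 3)*(h - 2)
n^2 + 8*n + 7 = (n + 1)*(n + 7)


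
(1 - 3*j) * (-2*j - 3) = 6*j^2 + 7*j - 3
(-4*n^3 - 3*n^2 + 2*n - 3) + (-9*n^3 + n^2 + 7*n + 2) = -13*n^3 - 2*n^2 + 9*n - 1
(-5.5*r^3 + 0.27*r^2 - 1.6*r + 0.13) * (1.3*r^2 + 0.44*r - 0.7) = -7.15*r^5 - 2.069*r^4 + 1.8888*r^3 - 0.724*r^2 + 1.1772*r - 0.091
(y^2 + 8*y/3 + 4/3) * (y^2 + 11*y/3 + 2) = y^4 + 19*y^3/3 + 118*y^2/9 + 92*y/9 + 8/3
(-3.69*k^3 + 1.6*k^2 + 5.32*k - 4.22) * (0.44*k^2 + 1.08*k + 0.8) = -1.6236*k^5 - 3.2812*k^4 + 1.1168*k^3 + 5.1688*k^2 - 0.3016*k - 3.376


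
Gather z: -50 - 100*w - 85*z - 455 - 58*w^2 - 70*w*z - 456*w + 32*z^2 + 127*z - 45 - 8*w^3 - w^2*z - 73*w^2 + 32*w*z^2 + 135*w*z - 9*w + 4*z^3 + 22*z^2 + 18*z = -8*w^3 - 131*w^2 - 565*w + 4*z^3 + z^2*(32*w + 54) + z*(-w^2 + 65*w + 60) - 550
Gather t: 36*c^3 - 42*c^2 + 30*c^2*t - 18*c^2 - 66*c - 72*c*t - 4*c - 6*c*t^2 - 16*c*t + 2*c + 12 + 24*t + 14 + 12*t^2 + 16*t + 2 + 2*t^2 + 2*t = 36*c^3 - 60*c^2 - 68*c + t^2*(14 - 6*c) + t*(30*c^2 - 88*c + 42) + 28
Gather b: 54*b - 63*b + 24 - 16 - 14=-9*b - 6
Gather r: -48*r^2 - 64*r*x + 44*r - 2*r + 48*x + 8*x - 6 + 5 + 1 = -48*r^2 + r*(42 - 64*x) + 56*x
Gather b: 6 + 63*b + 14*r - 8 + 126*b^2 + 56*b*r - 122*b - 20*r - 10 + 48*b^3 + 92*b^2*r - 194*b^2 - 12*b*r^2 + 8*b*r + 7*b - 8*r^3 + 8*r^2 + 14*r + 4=48*b^3 + b^2*(92*r - 68) + b*(-12*r^2 + 64*r - 52) - 8*r^3 + 8*r^2 + 8*r - 8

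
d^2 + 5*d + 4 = (d + 1)*(d + 4)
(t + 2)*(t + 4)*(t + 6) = t^3 + 12*t^2 + 44*t + 48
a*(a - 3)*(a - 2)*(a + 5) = a^4 - 19*a^2 + 30*a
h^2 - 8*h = h*(h - 8)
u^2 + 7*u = u*(u + 7)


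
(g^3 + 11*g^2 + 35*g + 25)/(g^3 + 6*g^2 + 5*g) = (g + 5)/g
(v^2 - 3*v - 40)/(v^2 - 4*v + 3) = (v^2 - 3*v - 40)/(v^2 - 4*v + 3)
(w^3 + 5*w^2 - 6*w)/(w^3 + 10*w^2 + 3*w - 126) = w*(w - 1)/(w^2 + 4*w - 21)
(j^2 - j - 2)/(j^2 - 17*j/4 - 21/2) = 4*(-j^2 + j + 2)/(-4*j^2 + 17*j + 42)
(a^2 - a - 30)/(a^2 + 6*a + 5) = (a - 6)/(a + 1)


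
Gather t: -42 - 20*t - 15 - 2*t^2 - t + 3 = -2*t^2 - 21*t - 54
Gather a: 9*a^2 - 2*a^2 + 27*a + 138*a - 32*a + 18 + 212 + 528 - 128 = 7*a^2 + 133*a + 630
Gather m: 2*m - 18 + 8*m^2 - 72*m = 8*m^2 - 70*m - 18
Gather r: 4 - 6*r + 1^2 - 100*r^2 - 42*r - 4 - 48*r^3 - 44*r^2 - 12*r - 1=-48*r^3 - 144*r^2 - 60*r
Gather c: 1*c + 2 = c + 2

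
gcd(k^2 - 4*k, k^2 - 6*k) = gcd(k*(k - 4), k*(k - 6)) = k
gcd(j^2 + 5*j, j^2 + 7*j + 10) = j + 5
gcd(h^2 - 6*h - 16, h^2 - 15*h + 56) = h - 8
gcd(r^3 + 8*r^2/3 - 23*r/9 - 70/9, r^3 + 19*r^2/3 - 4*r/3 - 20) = r^2 + r/3 - 10/3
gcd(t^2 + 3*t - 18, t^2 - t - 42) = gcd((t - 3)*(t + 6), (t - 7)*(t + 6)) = t + 6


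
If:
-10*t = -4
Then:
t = 2/5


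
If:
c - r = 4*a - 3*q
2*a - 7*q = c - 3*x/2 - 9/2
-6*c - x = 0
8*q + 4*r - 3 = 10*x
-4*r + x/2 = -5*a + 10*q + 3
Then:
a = 5937/5408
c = 219/5408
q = 1215/1352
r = -8949/5408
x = -657/2704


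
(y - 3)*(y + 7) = y^2 + 4*y - 21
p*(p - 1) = p^2 - p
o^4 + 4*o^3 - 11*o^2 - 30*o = o*(o - 3)*(o + 2)*(o + 5)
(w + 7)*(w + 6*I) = w^2 + 7*w + 6*I*w + 42*I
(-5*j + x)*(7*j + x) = -35*j^2 + 2*j*x + x^2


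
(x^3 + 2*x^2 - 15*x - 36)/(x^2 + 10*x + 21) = (x^2 - x - 12)/(x + 7)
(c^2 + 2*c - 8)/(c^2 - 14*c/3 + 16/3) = 3*(c + 4)/(3*c - 8)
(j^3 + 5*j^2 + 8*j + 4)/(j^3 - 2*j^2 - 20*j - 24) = (j + 1)/(j - 6)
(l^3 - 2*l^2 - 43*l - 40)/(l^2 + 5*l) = l - 7 - 8/l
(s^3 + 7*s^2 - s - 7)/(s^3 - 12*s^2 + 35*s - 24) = (s^2 + 8*s + 7)/(s^2 - 11*s + 24)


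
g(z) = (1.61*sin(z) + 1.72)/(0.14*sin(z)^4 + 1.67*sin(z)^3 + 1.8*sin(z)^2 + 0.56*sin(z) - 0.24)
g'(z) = (1.61*sin(z) + 1.72)*(-0.56*sin(z)^3*cos(z) - 5.01*sin(z)^2*cos(z) - 3.6*sin(z)*cos(z) - 0.56*cos(z))/(0.14*sin(z)^4 + 1.67*sin(z)^3 + 1.8*sin(z)^2 + 0.56*sin(z) - 0.24)^2 + 1.61*cos(z)/(0.14*sin(z)^4 + 1.67*sin(z)^3 + 1.8*sin(z)^2 + 0.56*sin(z) - 0.24) = -(0.6762*sin(z)^4 + 6.3406*sin(z)^3 + 11.5152*sin(z)^2 + 6.192*sin(z) + 1.3496)*cos(z)/(0.14*sin(z)^4 + 1.67*sin(z)^3 + 1.8*sin(z)^2 + 0.56*sin(z) - 0.24)^2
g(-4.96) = 0.90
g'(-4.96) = -0.45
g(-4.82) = 0.86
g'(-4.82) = -0.18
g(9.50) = -5.87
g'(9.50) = 12.70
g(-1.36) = -0.29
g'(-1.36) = -0.83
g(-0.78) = -2.03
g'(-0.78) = -5.49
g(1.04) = 1.14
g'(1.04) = -1.34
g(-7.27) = -1.06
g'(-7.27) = -3.67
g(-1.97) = -0.55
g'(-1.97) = 1.96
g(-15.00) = -2.43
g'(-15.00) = 5.63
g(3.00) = -16.18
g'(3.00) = 168.81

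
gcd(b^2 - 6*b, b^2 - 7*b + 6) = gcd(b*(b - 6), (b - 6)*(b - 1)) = b - 6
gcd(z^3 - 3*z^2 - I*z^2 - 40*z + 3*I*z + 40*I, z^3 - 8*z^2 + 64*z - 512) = z - 8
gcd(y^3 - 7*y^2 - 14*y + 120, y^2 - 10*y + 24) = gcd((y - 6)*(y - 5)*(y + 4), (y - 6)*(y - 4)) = y - 6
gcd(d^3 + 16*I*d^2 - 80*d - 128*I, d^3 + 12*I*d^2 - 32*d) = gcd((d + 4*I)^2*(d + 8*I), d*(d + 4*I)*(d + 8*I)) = d^2 + 12*I*d - 32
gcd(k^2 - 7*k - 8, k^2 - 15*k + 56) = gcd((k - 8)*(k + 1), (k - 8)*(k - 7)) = k - 8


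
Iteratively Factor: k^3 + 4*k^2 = (k)*(k^2 + 4*k) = k*(k + 4)*(k)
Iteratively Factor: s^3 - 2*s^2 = (s)*(s^2 - 2*s) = s^2*(s - 2)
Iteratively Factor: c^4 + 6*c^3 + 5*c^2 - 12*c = (c)*(c^3 + 6*c^2 + 5*c - 12) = c*(c + 3)*(c^2 + 3*c - 4) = c*(c - 1)*(c + 3)*(c + 4)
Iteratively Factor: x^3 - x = (x + 1)*(x^2 - x) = x*(x + 1)*(x - 1)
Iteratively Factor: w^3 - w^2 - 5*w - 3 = (w + 1)*(w^2 - 2*w - 3) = (w + 1)^2*(w - 3)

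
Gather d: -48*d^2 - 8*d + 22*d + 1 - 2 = -48*d^2 + 14*d - 1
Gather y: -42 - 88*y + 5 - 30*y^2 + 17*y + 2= -30*y^2 - 71*y - 35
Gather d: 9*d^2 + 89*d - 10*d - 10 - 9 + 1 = 9*d^2 + 79*d - 18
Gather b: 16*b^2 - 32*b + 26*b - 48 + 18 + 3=16*b^2 - 6*b - 27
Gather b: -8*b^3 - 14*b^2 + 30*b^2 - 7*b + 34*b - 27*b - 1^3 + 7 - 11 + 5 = -8*b^3 + 16*b^2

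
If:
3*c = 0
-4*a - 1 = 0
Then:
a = -1/4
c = 0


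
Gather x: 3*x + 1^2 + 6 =3*x + 7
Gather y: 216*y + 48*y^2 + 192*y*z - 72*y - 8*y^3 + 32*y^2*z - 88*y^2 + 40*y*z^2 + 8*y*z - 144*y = -8*y^3 + y^2*(32*z - 40) + y*(40*z^2 + 200*z)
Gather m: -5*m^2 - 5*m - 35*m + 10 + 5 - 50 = -5*m^2 - 40*m - 35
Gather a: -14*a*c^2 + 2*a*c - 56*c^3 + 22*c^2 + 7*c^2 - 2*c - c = a*(-14*c^2 + 2*c) - 56*c^3 + 29*c^2 - 3*c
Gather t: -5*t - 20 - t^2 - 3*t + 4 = -t^2 - 8*t - 16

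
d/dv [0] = 0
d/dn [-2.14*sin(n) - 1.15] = -2.14*cos(n)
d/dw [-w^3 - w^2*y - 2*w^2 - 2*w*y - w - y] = -3*w^2 - 2*w*y - 4*w - 2*y - 1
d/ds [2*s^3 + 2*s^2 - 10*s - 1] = 6*s^2 + 4*s - 10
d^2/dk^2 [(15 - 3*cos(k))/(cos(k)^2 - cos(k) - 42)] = 3*(-9*sin(k)^4*cos(k) + 19*sin(k)^4 - 895*sin(k)^2 - 7561*cos(k)/4 - 273*cos(3*k)/4 + cos(5*k)/2 + 362)/(sin(k)^2 + cos(k) + 41)^3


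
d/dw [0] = 0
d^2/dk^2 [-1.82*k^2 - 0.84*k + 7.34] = -3.64000000000000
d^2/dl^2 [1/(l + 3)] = 2/(l + 3)^3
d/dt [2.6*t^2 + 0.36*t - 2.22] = 5.2*t + 0.36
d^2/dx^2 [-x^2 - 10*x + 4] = -2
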